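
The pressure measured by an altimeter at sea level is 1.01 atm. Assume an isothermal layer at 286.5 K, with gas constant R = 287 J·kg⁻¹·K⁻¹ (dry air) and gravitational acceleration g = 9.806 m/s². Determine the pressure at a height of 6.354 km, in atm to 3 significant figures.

P ≈ 0.473 atm

Scale height: H = RT/g = 287 × 286.5 / 9.806 = 8385.2 m.
Barometric formula: P = P₀ exp(−z/H).
z/H = 6354.0/8385.2 = 0.75776; exp(−0.75776) = 0.46872.
P = 1.01 × 0.46872 = 0.47341 atm.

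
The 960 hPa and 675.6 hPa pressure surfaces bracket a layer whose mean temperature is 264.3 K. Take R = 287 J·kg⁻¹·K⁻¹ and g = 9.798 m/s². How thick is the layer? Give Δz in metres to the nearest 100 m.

Δz ≈ 2700 m

Hypsometric equation: Δz = (R T̄/g) ln(P₁/P₂).
R T̄/g = 287 × 264.3 / 9.798 = 7741.8 m.
ln(960/675.6) = ln(1.4210) = 0.35136.
Δz = 7741.8 × 0.35136 = 2720.2 m.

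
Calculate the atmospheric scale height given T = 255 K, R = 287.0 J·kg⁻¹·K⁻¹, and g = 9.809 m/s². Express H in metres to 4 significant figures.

The scale height of an isothermal atmosphere is H = RT/g.
H = 287.0 × 255 / 9.809 = 73185/9.809 = 7461.0 m.

H ≈ 7461 m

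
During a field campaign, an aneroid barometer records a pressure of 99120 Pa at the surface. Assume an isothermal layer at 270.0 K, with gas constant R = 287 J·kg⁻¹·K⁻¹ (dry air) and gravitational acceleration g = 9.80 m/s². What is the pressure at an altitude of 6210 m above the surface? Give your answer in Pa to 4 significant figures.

Scale height: H = RT/g = 287 × 270.0 / 9.80 = 7907.1 m.
Barometric formula: P = P₀ exp(−z/H).
z/H = 6210.0/7907.1 = 0.78537; exp(−0.78537) = 0.45595.
P = 99120 × 0.45595 = 45194 Pa.

P ≈ 45190 Pa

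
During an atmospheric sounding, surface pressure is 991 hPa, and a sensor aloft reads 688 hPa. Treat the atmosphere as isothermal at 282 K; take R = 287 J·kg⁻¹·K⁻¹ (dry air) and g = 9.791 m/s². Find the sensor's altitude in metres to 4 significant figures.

Scale height: H = RT/g = 287 × 282 / 9.791 = 8266.2 m.
Invert the barometric formula: z = H ln(P₀/P).
P₀/P = 991/688 = 1.4404; ln(1.4404) = 0.36492.
z = 8266.2 × 0.36492 = 3016.5 m.

z ≈ 3017 m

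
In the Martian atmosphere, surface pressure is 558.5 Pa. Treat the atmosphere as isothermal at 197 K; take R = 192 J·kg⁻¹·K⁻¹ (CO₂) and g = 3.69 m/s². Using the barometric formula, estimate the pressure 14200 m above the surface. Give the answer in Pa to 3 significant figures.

P ≈ 140 Pa

Scale height: H = RT/g = 192 × 197 / 3.69 = 10250 m.
Barometric formula: P = P₀ exp(−z/H).
z/H = 14200/10250 = 1.3854; exp(−1.3854) = 0.25022.
P = 558.5 × 0.25022 = 139.75 Pa.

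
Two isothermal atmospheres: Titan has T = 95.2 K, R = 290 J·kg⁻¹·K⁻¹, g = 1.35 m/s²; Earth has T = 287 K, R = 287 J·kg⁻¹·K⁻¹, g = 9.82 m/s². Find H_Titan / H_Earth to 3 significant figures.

H_Titan/H_Earth ≈ 2.44

H = RT/g for each body.
H_Titan = 290 × 95.2 / 1.35 = 20450 m.
H_Earth = 287 × 287 / 9.82 = 8387.9 m.
H_Titan/H_Earth = 20450/8387.9 = 2.4380.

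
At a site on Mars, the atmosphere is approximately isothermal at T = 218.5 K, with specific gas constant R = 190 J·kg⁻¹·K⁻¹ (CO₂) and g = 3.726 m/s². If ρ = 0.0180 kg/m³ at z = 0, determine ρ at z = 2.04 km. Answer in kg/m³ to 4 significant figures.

ρ ≈ 0.01499 kg/m³

Scale height: H = RT/g = 190 × 218.5 / 3.726 = 11142 m.
In an isothermal atmosphere, density decays like pressure: ρ = ρ₀ exp(−z/H).
z/H = 2040.0/11142 = 0.18309; exp(−0.18309) = 0.83269.
ρ = 0.0180 × 0.83269 = 0.014988 kg/m³.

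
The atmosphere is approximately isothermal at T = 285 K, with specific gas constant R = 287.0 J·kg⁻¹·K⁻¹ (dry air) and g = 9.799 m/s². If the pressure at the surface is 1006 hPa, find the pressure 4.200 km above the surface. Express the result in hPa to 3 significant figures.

Scale height: H = RT/g = 287.0 × 285 / 9.799 = 8347.3 m.
Barometric formula: P = P₀ exp(−z/H).
z/H = 4200.0/8347.3 = 0.50316; exp(−0.50316) = 0.60462.
P = 1006 × 0.60462 = 608.25 hPa.

P ≈ 608 hPa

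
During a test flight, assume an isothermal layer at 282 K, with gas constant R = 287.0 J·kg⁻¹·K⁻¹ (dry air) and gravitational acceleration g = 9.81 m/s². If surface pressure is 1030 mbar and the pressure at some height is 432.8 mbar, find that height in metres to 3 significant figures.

z ≈ 7150 m

Scale height: H = RT/g = 287.0 × 282 / 9.81 = 8250.2 m.
Invert the barometric formula: z = H ln(P₀/P).
P₀/P = 1030/432.8 = 2.3799; ln(2.3799) = 0.86706.
z = 8250.2 × 0.86706 = 7153.4 m.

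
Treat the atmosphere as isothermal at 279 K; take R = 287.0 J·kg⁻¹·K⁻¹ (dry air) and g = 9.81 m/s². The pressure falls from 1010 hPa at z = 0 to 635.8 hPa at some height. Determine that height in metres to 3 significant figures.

Scale height: H = RT/g = 287.0 × 279 / 9.81 = 8162.4 m.
Invert the barometric formula: z = H ln(P₀/P).
P₀/P = 1010/635.8 = 1.5885; ln(1.5885) = 0.46279.
z = 8162.4 × 0.46279 = 3777.5 m.

z ≈ 3780 m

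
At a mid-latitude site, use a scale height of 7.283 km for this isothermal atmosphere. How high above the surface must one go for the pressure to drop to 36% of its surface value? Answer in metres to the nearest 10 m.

Set P/P₀ = exp(−z/H) = 0.36, so z = −H ln(0.36).
−ln(0.36) = 1.0217; z = 7283.0 × 1.0217 = 7441.0 m.

z ≈ 7440 m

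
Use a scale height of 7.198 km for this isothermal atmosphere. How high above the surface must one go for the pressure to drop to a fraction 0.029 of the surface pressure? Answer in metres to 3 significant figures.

z ≈ 25500 m

Set P/P₀ = exp(−z/H) = 0.029, so z = −H ln(0.029).
−ln(0.029) = 3.5405; z = 7198.0 × 3.5405 = 25485 m.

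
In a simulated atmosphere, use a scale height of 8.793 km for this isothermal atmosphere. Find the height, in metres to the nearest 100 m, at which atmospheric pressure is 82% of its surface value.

Set P/P₀ = exp(−z/H) = 0.82, so z = −H ln(0.82).
−ln(0.82) = 0.19845; z = 8793.0 × 0.19845 = 1745.0 m.

z ≈ 1700 m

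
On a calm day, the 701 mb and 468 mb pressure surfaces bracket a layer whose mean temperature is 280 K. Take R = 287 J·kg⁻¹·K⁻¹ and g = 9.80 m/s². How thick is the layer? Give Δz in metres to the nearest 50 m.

Δz ≈ 3300 m

Hypsometric equation: Δz = (R T̄/g) ln(P₁/P₂).
R T̄/g = 287 × 280 / 9.80 = 8200.0 m.
ln(701/468) = ln(1.4979) = 0.40406.
Δz = 8200.0 × 0.40406 = 3313.3 m.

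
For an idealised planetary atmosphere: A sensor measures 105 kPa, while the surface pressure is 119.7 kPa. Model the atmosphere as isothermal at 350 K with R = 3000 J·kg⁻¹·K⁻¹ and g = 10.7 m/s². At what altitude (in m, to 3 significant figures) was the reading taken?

z ≈ 12900 m

Scale height: H = RT/g = 3000 × 350 / 10.7 = 98131 m.
Invert the barometric formula: z = H ln(P₀/P).
P₀/P = 119.7/105 = 1.1400; ln(1.1400) = 0.13103.
z = 98131 × 0.13103 = 12858 m.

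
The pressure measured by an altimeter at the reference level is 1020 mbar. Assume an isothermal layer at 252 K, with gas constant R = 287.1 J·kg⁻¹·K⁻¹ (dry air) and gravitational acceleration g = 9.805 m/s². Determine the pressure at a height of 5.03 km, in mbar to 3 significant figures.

P ≈ 516 mbar

Scale height: H = RT/g = 287.1 × 252 / 9.805 = 7378.8 m.
Barometric formula: P = P₀ exp(−z/H).
z/H = 5030.0/7378.8 = 0.68168; exp(−0.68168) = 0.50577.
P = 1020 × 0.50577 = 515.89 mbar.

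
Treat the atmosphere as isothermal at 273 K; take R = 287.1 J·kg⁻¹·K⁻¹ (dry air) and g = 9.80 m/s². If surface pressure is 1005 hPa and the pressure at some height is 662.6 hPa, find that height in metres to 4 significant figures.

z ≈ 3332 m

Scale height: H = RT/g = 287.1 × 273 / 9.80 = 7997.8 m.
Invert the barometric formula: z = H ln(P₀/P).
P₀/P = 1005/662.6 = 1.5168; ln(1.5168) = 0.41660.
z = 7997.8 × 0.41660 = 3331.9 m.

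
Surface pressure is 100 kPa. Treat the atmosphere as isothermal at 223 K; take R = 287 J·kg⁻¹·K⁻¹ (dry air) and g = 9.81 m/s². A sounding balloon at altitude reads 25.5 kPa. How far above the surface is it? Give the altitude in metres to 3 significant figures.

z ≈ 8920 m

Scale height: H = RT/g = 287 × 223 / 9.81 = 6524.1 m.
Invert the barometric formula: z = H ln(P₀/P).
P₀/P = 100/25.5 = 3.9216; ln(3.9216) = 1.3665.
z = 6524.1 × 1.3665 = 8915.2 m.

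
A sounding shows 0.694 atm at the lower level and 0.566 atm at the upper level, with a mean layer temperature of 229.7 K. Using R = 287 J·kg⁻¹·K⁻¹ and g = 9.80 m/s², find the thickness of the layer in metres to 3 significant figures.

Hypsometric equation: Δz = (R T̄/g) ln(P₁/P₂).
R T̄/g = 287 × 229.7 / 9.80 = 6726.9 m.
ln(0.694/0.566) = ln(1.2261) = 0.20384.
Δz = 6726.9 × 0.20384 = 1371.2 m.

Δz ≈ 1370 m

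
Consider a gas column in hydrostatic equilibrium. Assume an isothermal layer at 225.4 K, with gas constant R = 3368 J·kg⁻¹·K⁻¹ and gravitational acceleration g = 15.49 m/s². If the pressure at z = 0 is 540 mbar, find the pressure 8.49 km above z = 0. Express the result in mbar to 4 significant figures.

Scale height: H = RT/g = 3368 × 225.4 / 15.49 = 49009 m.
Barometric formula: P = P₀ exp(−z/H).
z/H = 8490.0/49009 = 0.17323; exp(−0.17323) = 0.84094.
P = 540 × 0.84094 = 454.11 mbar.

P ≈ 454.1 mbar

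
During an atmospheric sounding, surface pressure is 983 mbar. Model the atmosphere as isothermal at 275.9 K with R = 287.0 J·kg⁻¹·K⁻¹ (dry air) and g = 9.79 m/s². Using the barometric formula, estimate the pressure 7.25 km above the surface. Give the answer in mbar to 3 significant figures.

P ≈ 401 mbar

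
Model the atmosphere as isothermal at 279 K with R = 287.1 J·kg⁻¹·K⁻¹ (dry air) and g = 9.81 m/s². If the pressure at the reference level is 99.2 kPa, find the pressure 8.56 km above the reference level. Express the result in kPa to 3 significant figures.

Scale height: H = RT/g = 287.1 × 279 / 9.81 = 8165.2 m.
Barometric formula: P = P₀ exp(−z/H).
z/H = 8560.0/8165.2 = 1.0484; exp(−1.0484) = 0.35050.
P = 99.2 × 0.35050 = 34.770 kPa.

P ≈ 34.8 kPa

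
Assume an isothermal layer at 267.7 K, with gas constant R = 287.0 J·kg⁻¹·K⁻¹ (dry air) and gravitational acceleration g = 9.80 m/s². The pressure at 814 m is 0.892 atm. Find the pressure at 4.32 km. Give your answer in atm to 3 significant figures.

Scale height: H = RT/g = 287.0 × 267.7 / 9.80 = 7839.8 m.
Between two levels, P₂ = P₁ exp(−Δz/H) with Δz = z₂ − z₁.
Δz = 4320.0 − 814.00 = 3506.0 m; Δz/H = 3506.0/7839.8 = 0.44721.
P₂ = 0.892 × exp(−0.44721) = 0.892 × 0.63941 = 0.57035 atm.

P ≈ 0.570 atm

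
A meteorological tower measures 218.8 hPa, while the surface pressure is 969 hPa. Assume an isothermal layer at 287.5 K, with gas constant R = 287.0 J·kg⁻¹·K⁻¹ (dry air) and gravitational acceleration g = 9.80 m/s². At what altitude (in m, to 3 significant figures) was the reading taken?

Scale height: H = RT/g = 287.0 × 287.5 / 9.80 = 8419.6 m.
Invert the barometric formula: z = H ln(P₀/P).
P₀/P = 969/218.8 = 4.4287; ln(4.4287) = 1.4881.
z = 8419.6 × 1.4881 = 12529 m.

z ≈ 12500 m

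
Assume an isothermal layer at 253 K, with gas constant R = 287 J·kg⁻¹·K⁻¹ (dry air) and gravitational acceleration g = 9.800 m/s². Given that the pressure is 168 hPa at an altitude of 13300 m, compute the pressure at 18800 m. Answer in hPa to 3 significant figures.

Scale height: H = RT/g = 287 × 253 / 9.800 = 7409.3 m.
Between two levels, P₂ = P₁ exp(−Δz/H) with Δz = z₂ − z₁.
Δz = 18800 − 13300 = 5500.0 m; Δz/H = 5500.0/7409.3 = 0.74231.
P₂ = 168 × exp(−0.74231) = 168 × 0.47601 = 79.970 hPa.

P ≈ 80.0 hPa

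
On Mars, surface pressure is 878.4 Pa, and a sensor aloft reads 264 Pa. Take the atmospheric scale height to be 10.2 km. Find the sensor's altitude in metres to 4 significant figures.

Invert the barometric formula: z = H ln(P₀/P).
P₀/P = 878.4/264 = 3.3273; ln(3.3273) = 1.2022.
z = 10200 × 1.2022 = 12262 m.

z ≈ 12260 m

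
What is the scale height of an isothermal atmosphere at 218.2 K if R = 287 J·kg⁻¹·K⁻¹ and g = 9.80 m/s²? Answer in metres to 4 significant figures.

The scale height of an isothermal atmosphere is H = RT/g.
H = 287 × 218.2 / 9.80 = 62623/9.80 = 6390.1 m.

H ≈ 6390 m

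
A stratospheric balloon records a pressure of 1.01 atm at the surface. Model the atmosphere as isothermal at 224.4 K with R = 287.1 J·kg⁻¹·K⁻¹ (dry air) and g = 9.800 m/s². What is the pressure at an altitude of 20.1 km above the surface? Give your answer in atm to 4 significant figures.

Scale height: H = RT/g = 287.1 × 224.4 / 9.800 = 6574.0 m.
Barometric formula: P = P₀ exp(−z/H).
z/H = 20100/6574.0 = 3.0575; exp(−3.0575) = 0.047005.
P = 1.01 × 0.047005 = 0.047475 atm.

P ≈ 0.04748 atm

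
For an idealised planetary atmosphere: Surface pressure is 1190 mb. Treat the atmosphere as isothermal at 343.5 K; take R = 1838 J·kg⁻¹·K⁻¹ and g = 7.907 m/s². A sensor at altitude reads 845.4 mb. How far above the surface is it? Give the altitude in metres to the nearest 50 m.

z ≈ 27300 m

Scale height: H = RT/g = 1838 × 343.5 / 7.907 = 79847 m.
Invert the barometric formula: z = H ln(P₀/P).
P₀/P = 1190/845.4 = 1.4076; ln(1.4076) = 0.34189.
z = 79847 × 0.34189 = 27299 m.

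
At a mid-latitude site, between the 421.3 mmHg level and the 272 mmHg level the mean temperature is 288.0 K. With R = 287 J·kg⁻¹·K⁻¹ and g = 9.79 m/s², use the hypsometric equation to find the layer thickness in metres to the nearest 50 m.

Hypsometric equation: Δz = (R T̄/g) ln(P₁/P₂).
R T̄/g = 287 × 288.0 / 9.79 = 8442.9 m.
ln(421.3/272) = ln(1.5489) = 0.43755.
Δz = 8442.9 × 0.43755 = 3694.2 m.

Δz ≈ 3700 m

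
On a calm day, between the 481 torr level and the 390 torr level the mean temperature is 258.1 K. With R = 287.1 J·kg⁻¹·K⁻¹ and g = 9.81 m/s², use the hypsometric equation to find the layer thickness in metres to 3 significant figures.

Hypsometric equation: Δz = (R T̄/g) ln(P₁/P₂).
R T̄/g = 287.1 × 258.1 / 9.81 = 7553.6 m.
ln(481/390) = ln(1.2333) = 0.20969.
Δz = 7553.6 × 0.20969 = 1583.9 m.

Δz ≈ 1580 m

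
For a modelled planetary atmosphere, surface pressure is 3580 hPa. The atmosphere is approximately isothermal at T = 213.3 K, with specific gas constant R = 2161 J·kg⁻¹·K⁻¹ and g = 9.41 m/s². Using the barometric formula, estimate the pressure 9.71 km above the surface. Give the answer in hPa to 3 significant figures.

P ≈ 2940 hPa

Scale height: H = RT/g = 2161 × 213.3 / 9.41 = 48984 m.
Barometric formula: P = P₀ exp(−z/H).
z/H = 9710.0/48984 = 0.19823; exp(−0.19823) = 0.82018.
P = 3580 × 0.82018 = 2936.2 hPa.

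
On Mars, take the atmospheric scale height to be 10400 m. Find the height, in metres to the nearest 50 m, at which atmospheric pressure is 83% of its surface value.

z ≈ 1950 m

Set P/P₀ = exp(−z/H) = 0.83, so z = −H ln(0.83).
−ln(0.83) = 0.18633; z = 10400 × 0.18633 = 1937.8 m.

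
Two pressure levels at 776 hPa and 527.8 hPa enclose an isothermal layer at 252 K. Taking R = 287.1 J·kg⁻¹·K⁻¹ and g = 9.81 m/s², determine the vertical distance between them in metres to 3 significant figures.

Hypsometric equation: Δz = (R T̄/g) ln(P₁/P₂).
R T̄/g = 287.1 × 252 / 9.81 = 7375.0 m.
ln(776/527.8) = ln(1.4703) = 0.38547.
Δz = 7375.0 × 0.38547 = 2842.8 m.

Δz ≈ 2840 m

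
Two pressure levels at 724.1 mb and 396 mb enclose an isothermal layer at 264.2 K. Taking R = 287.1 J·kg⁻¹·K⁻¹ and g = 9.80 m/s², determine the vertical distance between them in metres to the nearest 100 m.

Hypsometric equation: Δz = (R T̄/g) ln(P₁/P₂).
R T̄/g = 287.1 × 264.2 / 9.80 = 7740.0 m.
ln(724.1/396) = ln(1.8285) = 0.60350.
Δz = 7740.0 × 0.60350 = 4671.1 m.

Δz ≈ 4700 m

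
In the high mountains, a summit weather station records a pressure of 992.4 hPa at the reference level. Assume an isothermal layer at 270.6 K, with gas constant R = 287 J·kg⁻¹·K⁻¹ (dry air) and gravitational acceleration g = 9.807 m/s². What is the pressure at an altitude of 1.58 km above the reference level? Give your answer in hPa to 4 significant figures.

P ≈ 812.9 hPa

Scale height: H = RT/g = 287 × 270.6 / 9.807 = 7919.1 m.
Barometric formula: P = P₀ exp(−z/H).
z/H = 1580.0/7919.1 = 0.19952; exp(−0.19952) = 0.81912.
P = 992.4 × 0.81912 = 812.89 hPa.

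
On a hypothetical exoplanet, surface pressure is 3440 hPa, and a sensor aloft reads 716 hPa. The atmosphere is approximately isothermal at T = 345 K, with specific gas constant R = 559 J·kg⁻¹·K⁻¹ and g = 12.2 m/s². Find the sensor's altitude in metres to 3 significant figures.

Scale height: H = RT/g = 559 × 345 / 12.2 = 15808 m.
Invert the barometric formula: z = H ln(P₀/P).
P₀/P = 3440/716 = 4.8045; ln(4.8045) = 1.5696.
z = 15808 × 1.5696 = 24812 m.

z ≈ 24800 m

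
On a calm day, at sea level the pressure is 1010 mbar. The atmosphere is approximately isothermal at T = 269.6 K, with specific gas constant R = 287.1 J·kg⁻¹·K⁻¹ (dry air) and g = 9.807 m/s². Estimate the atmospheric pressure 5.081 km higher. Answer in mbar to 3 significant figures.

P ≈ 531 mbar

Scale height: H = RT/g = 287.1 × 269.6 / 9.807 = 7892.5 m.
Barometric formula: P = P₀ exp(−z/H).
z/H = 5081.0/7892.5 = 0.64378; exp(−0.64378) = 0.52530.
P = 1010 × 0.52530 = 530.55 mbar.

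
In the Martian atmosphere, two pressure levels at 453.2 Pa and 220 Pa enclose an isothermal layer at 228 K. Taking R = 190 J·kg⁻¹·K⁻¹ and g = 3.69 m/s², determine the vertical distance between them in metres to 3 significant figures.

Δz ≈ 8480 m

Hypsometric equation: Δz = (R T̄/g) ln(P₁/P₂).
R T̄/g = 190 × 228 / 3.69 = 11740 m.
ln(453.2/220) = ln(2.0600) = 0.72271.
Δz = 11740 × 0.72271 = 8484.6 m.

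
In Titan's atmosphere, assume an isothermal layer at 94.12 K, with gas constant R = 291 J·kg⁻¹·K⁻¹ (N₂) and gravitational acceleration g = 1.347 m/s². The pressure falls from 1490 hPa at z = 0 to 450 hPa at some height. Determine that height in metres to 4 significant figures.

z ≈ 24340 m

Scale height: H = RT/g = 291 × 94.12 / 1.347 = 20333 m.
Invert the barometric formula: z = H ln(P₀/P).
P₀/P = 1490/450 = 3.3111; ln(3.3111) = 1.1973.
z = 20333 × 1.1973 = 24345 m.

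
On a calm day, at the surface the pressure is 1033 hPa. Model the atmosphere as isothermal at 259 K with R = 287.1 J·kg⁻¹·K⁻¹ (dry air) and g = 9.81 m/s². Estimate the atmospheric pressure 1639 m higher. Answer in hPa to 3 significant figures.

Scale height: H = RT/g = 287.1 × 259 / 9.81 = 7579.9 m.
Barometric formula: P = P₀ exp(−z/H).
z/H = 1639.0/7579.9 = 0.21623; exp(−0.21623) = 0.80555.
P = 1033 × 0.80555 = 832.13 hPa.

P ≈ 832 hPa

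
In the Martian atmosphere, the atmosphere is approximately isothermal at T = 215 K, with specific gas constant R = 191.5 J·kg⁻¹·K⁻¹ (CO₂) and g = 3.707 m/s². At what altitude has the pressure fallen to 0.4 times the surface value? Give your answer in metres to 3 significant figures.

Scale height: H = RT/g = 191.5 × 215 / 3.707 = 11107 m.
Set P/P₀ = exp(−z/H) = 0.4, so z = −H ln(0.4).
−ln(0.4) = 0.91629; z = 11107 × 0.91629 = 10177 m.

z ≈ 10200 m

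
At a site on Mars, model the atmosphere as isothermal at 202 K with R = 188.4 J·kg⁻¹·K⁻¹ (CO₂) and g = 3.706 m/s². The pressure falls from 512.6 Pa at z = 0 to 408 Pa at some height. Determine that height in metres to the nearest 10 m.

Scale height: H = RT/g = 188.4 × 202 / 3.706 = 10269 m.
Invert the barometric formula: z = H ln(P₀/P).
P₀/P = 512.6/408 = 1.2564; ln(1.2564) = 0.22825.
z = 10269 × 0.22825 = 2343.9 m.

z ≈ 2340 m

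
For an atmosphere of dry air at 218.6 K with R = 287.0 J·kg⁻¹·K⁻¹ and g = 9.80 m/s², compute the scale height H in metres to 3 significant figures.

The scale height of an isothermal atmosphere is H = RT/g.
H = 287.0 × 218.6 / 9.80 = 62738/9.80 = 6401.8 m.

H ≈ 6400 m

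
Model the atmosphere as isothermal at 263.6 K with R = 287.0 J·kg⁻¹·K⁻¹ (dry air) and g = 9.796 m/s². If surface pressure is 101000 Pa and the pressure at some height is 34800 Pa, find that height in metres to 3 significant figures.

z ≈ 8230 m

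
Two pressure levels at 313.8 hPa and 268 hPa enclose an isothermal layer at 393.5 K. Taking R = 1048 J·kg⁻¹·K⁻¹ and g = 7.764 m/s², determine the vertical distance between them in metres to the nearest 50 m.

Hypsometric equation: Δz = (R T̄/g) ln(P₁/P₂).
R T̄/g = 1048 × 393.5 / 7.764 = 53115 m.
ln(313.8/268) = ln(1.1709) = 0.15777.
Δz = 53115 × 0.15777 = 8380.0 m.

Δz ≈ 8400 m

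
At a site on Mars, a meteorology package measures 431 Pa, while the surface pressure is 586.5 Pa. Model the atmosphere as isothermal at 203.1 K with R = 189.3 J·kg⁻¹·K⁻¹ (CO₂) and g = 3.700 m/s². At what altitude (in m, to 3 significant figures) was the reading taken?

Scale height: H = RT/g = 189.3 × 203.1 / 3.700 = 10391 m.
Invert the barometric formula: z = H ln(P₀/P).
P₀/P = 586.5/431 = 1.3608; ln(1.3608) = 0.30807.
z = 10391 × 0.30807 = 3201.2 m.

z ≈ 3200 m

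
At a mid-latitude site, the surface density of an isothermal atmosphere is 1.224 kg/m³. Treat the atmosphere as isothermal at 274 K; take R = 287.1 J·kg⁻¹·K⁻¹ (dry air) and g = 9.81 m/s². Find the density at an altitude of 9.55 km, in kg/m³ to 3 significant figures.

ρ ≈ 0.372 kg/m³

Scale height: H = RT/g = 287.1 × 274 / 9.81 = 8018.9 m.
In an isothermal atmosphere, density decays like pressure: ρ = ρ₀ exp(−z/H).
z/H = 9550.0/8018.9 = 1.1909; exp(−1.1909) = 0.30395.
ρ = 1.224 × 0.30395 = 0.37203 kg/m³.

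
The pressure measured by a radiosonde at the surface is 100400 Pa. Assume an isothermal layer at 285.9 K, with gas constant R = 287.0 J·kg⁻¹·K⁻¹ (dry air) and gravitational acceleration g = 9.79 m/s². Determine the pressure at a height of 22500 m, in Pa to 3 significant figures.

P ≈ 6850 Pa

Scale height: H = RT/g = 287.0 × 285.9 / 9.79 = 8381.3 m.
Barometric formula: P = P₀ exp(−z/H).
z/H = 22500/8381.3 = 2.6845; exp(−2.6845) = 0.068255.
P = 100400 × 0.068255 = 6852.8 Pa.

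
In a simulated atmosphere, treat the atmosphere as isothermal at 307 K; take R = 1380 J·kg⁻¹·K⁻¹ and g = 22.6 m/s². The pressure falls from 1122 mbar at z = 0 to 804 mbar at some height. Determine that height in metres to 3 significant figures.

z ≈ 6250 m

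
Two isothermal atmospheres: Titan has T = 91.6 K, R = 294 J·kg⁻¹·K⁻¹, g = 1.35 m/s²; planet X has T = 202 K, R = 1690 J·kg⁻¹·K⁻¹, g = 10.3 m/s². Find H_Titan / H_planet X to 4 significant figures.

H_Titan/H_planet X ≈ 0.6019

H = RT/g for each body.
H_Titan = 294 × 91.6 / 1.35 = 19948 m.
H_planet X = 1690 × 202 / 10.3 = 33144 m.
H_Titan/H_planet X = 19948/33144 = 0.60186.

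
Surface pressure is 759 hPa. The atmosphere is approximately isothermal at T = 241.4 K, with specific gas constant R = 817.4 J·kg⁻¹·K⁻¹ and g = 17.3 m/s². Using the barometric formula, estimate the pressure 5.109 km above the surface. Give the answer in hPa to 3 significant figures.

P ≈ 485 hPa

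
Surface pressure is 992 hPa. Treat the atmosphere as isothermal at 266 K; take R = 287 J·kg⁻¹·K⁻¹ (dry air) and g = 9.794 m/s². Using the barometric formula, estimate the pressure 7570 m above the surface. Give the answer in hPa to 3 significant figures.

P ≈ 376 hPa

Scale height: H = RT/g = 287 × 266 / 9.794 = 7794.8 m.
Barometric formula: P = P₀ exp(−z/H).
z/H = 7570.0/7794.8 = 0.97116; exp(−0.97116) = 0.37864.
P = 992 × 0.37864 = 375.61 hPa.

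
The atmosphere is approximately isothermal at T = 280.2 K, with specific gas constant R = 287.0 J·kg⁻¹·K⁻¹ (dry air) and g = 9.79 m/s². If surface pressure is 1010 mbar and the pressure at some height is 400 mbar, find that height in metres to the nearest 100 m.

Scale height: H = RT/g = 287.0 × 280.2 / 9.79 = 8214.2 m.
Invert the barometric formula: z = H ln(P₀/P).
P₀/P = 1010/400 = 2.5250; ln(2.5250) = 0.92624.
z = 8214.2 × 0.92624 = 7608.3 m.

z ≈ 7600 m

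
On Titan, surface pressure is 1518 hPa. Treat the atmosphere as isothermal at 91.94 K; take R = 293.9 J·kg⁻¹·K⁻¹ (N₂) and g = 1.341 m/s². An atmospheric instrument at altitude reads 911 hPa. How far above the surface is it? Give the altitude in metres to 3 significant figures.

z ≈ 10300 m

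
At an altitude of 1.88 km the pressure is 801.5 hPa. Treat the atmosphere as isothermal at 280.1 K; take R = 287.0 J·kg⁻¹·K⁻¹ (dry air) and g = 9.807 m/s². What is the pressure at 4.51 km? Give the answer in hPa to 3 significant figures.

Scale height: H = RT/g = 287.0 × 280.1 / 9.807 = 8197.1 m.
Between two levels, P₂ = P₁ exp(−Δz/H) with Δz = z₂ − z₁.
Δz = 4510.0 − 1880.0 = 2630.0 m; Δz/H = 2630.0/8197.1 = 0.32085.
P₂ = 801.5 × exp(−0.32085) = 801.5 × 0.72553 = 581.51 hPa.

P ≈ 582 hPa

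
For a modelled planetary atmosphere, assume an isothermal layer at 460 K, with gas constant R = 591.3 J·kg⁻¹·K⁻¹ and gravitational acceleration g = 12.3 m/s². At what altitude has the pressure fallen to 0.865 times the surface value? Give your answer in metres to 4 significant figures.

z ≈ 3207 m

Scale height: H = RT/g = 591.3 × 460 / 12.3 = 22114 m.
Set P/P₀ = exp(−z/H) = 0.865, so z = −H ln(0.865).
−ln(0.865) = 0.14503; z = 22114 × 0.14503 = 3207.2 m.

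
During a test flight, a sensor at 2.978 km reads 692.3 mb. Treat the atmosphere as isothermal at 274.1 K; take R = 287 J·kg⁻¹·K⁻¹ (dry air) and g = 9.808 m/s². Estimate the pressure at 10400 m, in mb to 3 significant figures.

P ≈ 274 mb

Scale height: H = RT/g = 287 × 274.1 / 9.808 = 8020.7 m.
Between two levels, P₂ = P₁ exp(−Δz/H) with Δz = z₂ − z₁.
Δz = 10400 − 2978.0 = 7422.0 m; Δz/H = 7422.0/8020.7 = 0.92536.
P₂ = 692.3 × exp(−0.92536) = 692.3 × 0.39639 = 274.42 mb.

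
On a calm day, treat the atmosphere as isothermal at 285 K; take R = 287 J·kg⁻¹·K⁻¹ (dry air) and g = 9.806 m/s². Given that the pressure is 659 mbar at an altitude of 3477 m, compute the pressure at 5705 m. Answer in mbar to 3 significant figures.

Scale height: H = RT/g = 287 × 285 / 9.806 = 8341.3 m.
Between two levels, P₂ = P₁ exp(−Δz/H) with Δz = z₂ − z₁.
Δz = 5705.0 − 3477.0 = 2228.0 m; Δz/H = 2228.0/8341.3 = 0.26710.
P₂ = 659 × exp(−0.26710) = 659 × 0.76560 = 504.53 mbar.

P ≈ 505 mbar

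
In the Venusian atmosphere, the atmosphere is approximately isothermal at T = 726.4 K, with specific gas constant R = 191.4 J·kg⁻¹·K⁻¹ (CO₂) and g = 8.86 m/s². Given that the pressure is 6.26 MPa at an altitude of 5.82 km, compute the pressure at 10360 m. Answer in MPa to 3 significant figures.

Scale height: H = RT/g = 191.4 × 726.4 / 8.86 = 15692 m.
Between two levels, P₂ = P₁ exp(−Δz/H) with Δz = z₂ − z₁.
Δz = 10360 − 5820.0 = 4540.0 m; Δz/H = 4540.0/15692 = 0.28932.
P₂ = 6.26 × exp(−0.28932) = 6.26 × 0.74877 = 4.6873 MPa.

P ≈ 4.69 MPa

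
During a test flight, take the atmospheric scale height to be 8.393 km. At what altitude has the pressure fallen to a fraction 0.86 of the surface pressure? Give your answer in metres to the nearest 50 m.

Set P/P₀ = exp(−z/H) = 0.86, so z = −H ln(0.86).
−ln(0.86) = 0.15082; z = 8393.0 × 0.15082 = 1265.8 m.

z ≈ 1250 m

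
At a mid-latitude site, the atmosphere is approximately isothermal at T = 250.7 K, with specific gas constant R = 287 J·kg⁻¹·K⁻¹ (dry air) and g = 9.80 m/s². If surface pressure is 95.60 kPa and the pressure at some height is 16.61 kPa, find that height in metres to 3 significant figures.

z ≈ 12800 m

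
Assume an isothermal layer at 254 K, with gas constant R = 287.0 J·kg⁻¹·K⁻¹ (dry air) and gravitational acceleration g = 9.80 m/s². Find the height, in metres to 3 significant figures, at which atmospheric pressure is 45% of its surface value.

Scale height: H = RT/g = 287.0 × 254 / 9.80 = 7438.6 m.
Set P/P₀ = exp(−z/H) = 0.45, so z = −H ln(0.45).
−ln(0.45) = 0.79851; z = 7438.6 × 0.79851 = 5939.8 m.

z ≈ 5940 m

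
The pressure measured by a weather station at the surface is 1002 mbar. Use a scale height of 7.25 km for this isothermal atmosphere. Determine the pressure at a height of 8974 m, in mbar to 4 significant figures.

Barometric formula: P = P₀ exp(−z/H).
z/H = 8974.0/7250.0 = 1.2378; exp(−1.2378) = 0.29002.
P = 1002 × 0.29002 = 290.60 mbar.

P ≈ 290.6 mbar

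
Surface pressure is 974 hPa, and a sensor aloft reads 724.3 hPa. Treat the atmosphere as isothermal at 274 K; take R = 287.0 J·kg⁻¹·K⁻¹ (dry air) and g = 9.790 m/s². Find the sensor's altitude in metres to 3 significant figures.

z ≈ 2380 m

Scale height: H = RT/g = 287.0 × 274 / 9.790 = 8032.5 m.
Invert the barometric formula: z = H ln(P₀/P).
P₀/P = 974/724.3 = 1.3447; ln(1.3447) = 0.29617.
z = 8032.5 × 0.29617 = 2379.0 m.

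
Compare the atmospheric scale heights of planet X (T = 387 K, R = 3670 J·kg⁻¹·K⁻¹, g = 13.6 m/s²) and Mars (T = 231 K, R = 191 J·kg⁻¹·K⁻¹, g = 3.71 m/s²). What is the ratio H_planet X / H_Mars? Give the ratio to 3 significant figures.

H_planet X/H_Mars ≈ 8.78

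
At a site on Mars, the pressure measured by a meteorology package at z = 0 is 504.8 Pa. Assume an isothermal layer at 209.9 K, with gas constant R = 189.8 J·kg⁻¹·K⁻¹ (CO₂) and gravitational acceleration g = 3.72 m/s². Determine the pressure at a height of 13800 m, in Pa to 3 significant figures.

Scale height: H = RT/g = 189.8 × 209.9 / 3.72 = 10709 m.
Barometric formula: P = P₀ exp(−z/H).
z/H = 13800/10709 = 1.2886; exp(−1.2886) = 0.27566.
P = 504.8 × 0.27566 = 139.15 Pa.

P ≈ 139 Pa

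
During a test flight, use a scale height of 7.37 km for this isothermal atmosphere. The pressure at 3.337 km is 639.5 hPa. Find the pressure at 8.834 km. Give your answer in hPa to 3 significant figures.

P ≈ 303 hPa

Between two levels, P₂ = P₁ exp(−Δz/H) with Δz = z₂ − z₁.
Δz = 8834.0 − 3337.0 = 5497.0 m; Δz/H = 5497.0/7370.0 = 0.74586.
P₂ = 639.5 × exp(−0.74586) = 639.5 × 0.47433 = 303.33 hPa.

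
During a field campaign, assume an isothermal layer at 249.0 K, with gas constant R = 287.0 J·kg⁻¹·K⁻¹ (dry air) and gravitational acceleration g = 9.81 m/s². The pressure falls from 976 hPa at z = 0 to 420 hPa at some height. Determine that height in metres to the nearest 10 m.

z ≈ 6140 m

Scale height: H = RT/g = 287.0 × 249.0 / 9.81 = 7284.7 m.
Invert the barometric formula: z = H ln(P₀/P).
P₀/P = 976/420 = 2.3238; ln(2.3238) = 0.84320.
z = 7284.7 × 0.84320 = 6142.5 m.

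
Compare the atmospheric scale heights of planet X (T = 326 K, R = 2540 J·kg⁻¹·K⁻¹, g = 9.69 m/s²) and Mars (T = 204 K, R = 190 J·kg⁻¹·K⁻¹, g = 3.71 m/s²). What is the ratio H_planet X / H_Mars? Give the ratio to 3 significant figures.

H = RT/g for each body.
H_planet X = 2540 × 326 / 9.69 = 85453 m.
H_Mars = 190 × 204 / 3.71 = 10447 m.
H_planet X/H_Mars = 85453/10447 = 8.1797.

H_planet X/H_Mars ≈ 8.18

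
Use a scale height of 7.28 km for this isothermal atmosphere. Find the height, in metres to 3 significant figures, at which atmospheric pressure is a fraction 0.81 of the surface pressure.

z ≈ 1530 m

Set P/P₀ = exp(−z/H) = 0.81, so z = −H ln(0.81).
−ln(0.81) = 0.21072; z = 7280.0 × 0.21072 = 1534.0 m.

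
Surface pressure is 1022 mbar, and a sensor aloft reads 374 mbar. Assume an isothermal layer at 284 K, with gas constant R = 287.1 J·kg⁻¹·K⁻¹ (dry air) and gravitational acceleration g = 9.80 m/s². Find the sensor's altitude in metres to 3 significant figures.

Scale height: H = RT/g = 287.1 × 284 / 9.80 = 8320.0 m.
Invert the barometric formula: z = H ln(P₀/P).
P₀/P = 1022/374 = 2.7326; ln(2.7326) = 1.0053.
z = 8320.0 × 1.0053 = 8364.1 m.

z ≈ 8360 m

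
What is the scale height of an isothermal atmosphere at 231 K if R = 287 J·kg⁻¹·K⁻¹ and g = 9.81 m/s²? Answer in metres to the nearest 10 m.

H ≈ 6760 m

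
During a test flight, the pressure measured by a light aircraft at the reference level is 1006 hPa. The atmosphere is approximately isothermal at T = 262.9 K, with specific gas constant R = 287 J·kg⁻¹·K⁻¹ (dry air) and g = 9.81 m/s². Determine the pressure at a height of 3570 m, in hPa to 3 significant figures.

P ≈ 632 hPa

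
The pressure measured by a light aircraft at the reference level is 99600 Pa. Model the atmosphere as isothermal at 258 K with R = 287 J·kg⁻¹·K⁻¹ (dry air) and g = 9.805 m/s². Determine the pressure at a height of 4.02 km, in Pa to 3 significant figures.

P ≈ 58500 Pa

Scale height: H = RT/g = 287 × 258 / 9.805 = 7551.9 m.
Barometric formula: P = P₀ exp(−z/H).
z/H = 4020.0/7551.9 = 0.53232; exp(−0.53232) = 0.58724.
P = 99600 × 0.58724 = 58489 Pa.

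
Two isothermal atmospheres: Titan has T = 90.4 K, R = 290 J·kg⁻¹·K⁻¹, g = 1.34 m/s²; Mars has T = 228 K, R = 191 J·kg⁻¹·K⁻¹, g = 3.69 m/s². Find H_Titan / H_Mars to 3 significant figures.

H_Titan/H_Mars ≈ 1.66

H = RT/g for each body.
H_Titan = 290 × 90.4 / 1.34 = 19564 m.
H_Mars = 191 × 228 / 3.69 = 11802 m.
H_Titan/H_Mars = 19564/11802 = 1.6577.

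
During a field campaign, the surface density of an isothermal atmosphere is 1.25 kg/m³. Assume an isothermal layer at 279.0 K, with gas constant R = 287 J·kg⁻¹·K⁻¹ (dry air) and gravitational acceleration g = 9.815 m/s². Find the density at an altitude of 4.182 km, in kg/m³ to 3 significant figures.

Scale height: H = RT/g = 287 × 279.0 / 9.815 = 8158.2 m.
In an isothermal atmosphere, density decays like pressure: ρ = ρ₀ exp(−z/H).
z/H = 4182.0/8158.2 = 0.51261; exp(−0.51261) = 0.59893.
ρ = 1.25 × 0.59893 = 0.74866 kg/m³.

ρ ≈ 0.749 kg/m³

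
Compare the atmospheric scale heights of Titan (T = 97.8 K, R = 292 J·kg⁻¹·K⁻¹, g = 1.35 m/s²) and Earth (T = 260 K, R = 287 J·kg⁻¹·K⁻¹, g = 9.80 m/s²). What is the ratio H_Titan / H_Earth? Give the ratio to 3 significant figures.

H = RT/g for each body.
H_Titan = 292 × 97.8 / 1.35 = 21154 m.
H_Earth = 287 × 260 / 9.80 = 7614.3 m.
H_Titan/H_Earth = 21154/7614.3 = 2.7782.

H_Titan/H_Earth ≈ 2.78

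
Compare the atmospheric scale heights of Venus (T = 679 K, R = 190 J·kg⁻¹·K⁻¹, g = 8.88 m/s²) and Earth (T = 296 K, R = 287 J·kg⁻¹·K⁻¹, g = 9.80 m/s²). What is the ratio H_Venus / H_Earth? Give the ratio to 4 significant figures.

H_Venus/H_Earth ≈ 1.676

H = RT/g for each body.
H_Venus = 190 × 679 / 8.88 = 14528 m.
H_Earth = 287 × 296 / 9.80 = 8668.6 m.
H_Venus/H_Earth = 14528/8668.6 = 1.6759.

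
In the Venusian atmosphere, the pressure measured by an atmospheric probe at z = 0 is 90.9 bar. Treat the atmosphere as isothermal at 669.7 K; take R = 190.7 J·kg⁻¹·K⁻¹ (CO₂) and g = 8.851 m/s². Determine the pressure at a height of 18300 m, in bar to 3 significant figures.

Scale height: H = RT/g = 190.7 × 669.7 / 8.851 = 14429 m.
Barometric formula: P = P₀ exp(−z/H).
z/H = 18300/14429 = 1.2683; exp(−1.2683) = 0.28131.
P = 90.9 × 0.28131 = 25.571 bar.

P ≈ 25.6 bar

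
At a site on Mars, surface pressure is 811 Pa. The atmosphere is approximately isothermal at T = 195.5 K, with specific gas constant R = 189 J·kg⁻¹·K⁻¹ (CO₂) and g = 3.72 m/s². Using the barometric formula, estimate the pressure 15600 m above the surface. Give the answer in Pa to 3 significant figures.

P ≈ 169 Pa

Scale height: H = RT/g = 189 × 195.5 / 3.72 = 9932.7 m.
Barometric formula: P = P₀ exp(−z/H).
z/H = 15600/9932.7 = 1.5706; exp(−1.5706) = 0.20792.
P = 811 × 0.20792 = 168.62 Pa.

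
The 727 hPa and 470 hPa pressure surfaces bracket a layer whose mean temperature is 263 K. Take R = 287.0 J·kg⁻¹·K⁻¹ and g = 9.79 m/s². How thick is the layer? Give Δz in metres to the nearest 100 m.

Δz ≈ 3400 m

Hypsometric equation: Δz = (R T̄/g) ln(P₁/P₂).
R T̄/g = 287.0 × 263 / 9.79 = 7710.0 m.
ln(727/470) = ln(1.5468) = 0.43619.
Δz = 7710.0 × 0.43619 = 3363.0 m.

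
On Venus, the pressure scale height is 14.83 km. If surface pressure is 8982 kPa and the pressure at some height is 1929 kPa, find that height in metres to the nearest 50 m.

z ≈ 22800 m

Invert the barometric formula: z = H ln(P₀/P).
P₀/P = 8982/1929 = 4.6563; ln(4.6563) = 1.5382.
z = 14830 × 1.5382 = 22812 m.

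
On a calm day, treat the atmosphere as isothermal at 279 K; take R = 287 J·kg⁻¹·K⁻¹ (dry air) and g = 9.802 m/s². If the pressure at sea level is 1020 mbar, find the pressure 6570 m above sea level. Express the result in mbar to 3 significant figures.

Scale height: H = RT/g = 287 × 279 / 9.802 = 8169.0 m.
Barometric formula: P = P₀ exp(−z/H).
z/H = 6570.0/8169.0 = 0.80426; exp(−0.80426) = 0.44742.
P = 1020 × 0.44742 = 456.37 mbar.

P ≈ 456 mbar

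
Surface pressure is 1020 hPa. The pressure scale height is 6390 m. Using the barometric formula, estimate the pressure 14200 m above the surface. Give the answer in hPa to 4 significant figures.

P ≈ 110.5 hPa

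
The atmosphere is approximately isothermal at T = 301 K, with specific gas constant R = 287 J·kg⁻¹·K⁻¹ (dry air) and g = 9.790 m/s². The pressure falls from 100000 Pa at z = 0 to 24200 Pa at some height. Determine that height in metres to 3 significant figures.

z ≈ 12500 m

Scale height: H = RT/g = 287 × 301 / 9.790 = 8824.0 m.
Invert the barometric formula: z = H ln(P₀/P).
P₀/P = 100000/24200 = 4.1322; ln(4.1322) = 1.4188.
z = 8824.0 × 1.4188 = 12519 m.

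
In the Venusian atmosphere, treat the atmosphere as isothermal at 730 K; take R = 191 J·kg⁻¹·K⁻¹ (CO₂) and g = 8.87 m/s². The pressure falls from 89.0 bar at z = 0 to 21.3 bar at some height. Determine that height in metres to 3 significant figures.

z ≈ 22500 m

Scale height: H = RT/g = 191 × 730 / 8.87 = 15719 m.
Invert the barometric formula: z = H ln(P₀/P).
P₀/P = 89.0/21.3 = 4.1784; ln(4.1784) = 1.4299.
z = 15719 × 1.4299 = 22477 m.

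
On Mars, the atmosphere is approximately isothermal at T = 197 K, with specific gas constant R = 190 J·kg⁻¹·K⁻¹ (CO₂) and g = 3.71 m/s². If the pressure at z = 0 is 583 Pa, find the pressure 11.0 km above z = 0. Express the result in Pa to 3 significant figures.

Scale height: H = RT/g = 190 × 197 / 3.71 = 10089 m.
Barometric formula: P = P₀ exp(−z/H).
z/H = 11000/10089 = 1.0903; exp(−1.0903) = 0.33612.
P = 583 × 0.33612 = 195.96 Pa.

P ≈ 196 Pa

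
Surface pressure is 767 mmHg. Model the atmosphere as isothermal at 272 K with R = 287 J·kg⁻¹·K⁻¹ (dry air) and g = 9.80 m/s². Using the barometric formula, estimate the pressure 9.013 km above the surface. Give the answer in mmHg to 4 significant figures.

P ≈ 247.4 mmHg

Scale height: H = RT/g = 287 × 272 / 9.80 = 7965.7 m.
Barometric formula: P = P₀ exp(−z/H).
z/H = 9013.0/7965.7 = 1.1315; exp(−1.1315) = 0.32255.
P = 767 × 0.32255 = 247.40 mmHg.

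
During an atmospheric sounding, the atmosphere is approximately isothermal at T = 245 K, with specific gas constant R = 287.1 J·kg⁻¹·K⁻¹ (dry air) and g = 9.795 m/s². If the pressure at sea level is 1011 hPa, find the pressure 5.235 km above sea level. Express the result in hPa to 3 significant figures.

Scale height: H = RT/g = 287.1 × 245 / 9.795 = 7181.2 m.
Barometric formula: P = P₀ exp(−z/H).
z/H = 5235.0/7181.2 = 0.72899; exp(−0.72899) = 0.48240.
P = 1011 × 0.48240 = 487.71 hPa.

P ≈ 488 hPa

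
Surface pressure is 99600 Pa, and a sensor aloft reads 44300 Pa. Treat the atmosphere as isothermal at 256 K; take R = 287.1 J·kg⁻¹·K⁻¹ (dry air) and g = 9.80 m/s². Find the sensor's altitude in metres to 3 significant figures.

z ≈ 6080 m

Scale height: H = RT/g = 287.1 × 256 / 9.80 = 7499.8 m.
Invert the barometric formula: z = H ln(P₀/P).
P₀/P = 99600/44300 = 2.2483; ln(2.2483) = 0.81017.
z = 7499.8 × 0.81017 = 6076.1 m.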